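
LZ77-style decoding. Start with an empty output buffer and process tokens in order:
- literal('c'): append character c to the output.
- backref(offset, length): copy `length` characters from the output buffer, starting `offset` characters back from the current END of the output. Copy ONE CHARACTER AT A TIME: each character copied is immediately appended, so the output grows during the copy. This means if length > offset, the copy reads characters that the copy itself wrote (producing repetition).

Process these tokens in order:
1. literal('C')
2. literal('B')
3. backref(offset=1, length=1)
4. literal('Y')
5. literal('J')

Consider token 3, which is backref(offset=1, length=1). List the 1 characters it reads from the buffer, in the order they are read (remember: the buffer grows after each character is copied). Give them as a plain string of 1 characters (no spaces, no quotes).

Token 1: literal('C'). Output: "C"
Token 2: literal('B'). Output: "CB"
Token 3: backref(off=1, len=1). Buffer before: "CB" (len 2)
  byte 1: read out[1]='B', append. Buffer now: "CBB"

Answer: B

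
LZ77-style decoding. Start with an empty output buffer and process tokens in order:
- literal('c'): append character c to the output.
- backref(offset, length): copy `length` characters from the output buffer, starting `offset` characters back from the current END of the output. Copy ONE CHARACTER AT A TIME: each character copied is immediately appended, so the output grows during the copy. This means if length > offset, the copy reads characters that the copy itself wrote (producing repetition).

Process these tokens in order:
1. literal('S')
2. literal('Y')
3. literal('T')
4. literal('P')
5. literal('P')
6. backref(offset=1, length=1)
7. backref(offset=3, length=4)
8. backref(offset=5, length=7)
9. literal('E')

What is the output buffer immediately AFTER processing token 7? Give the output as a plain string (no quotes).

Token 1: literal('S'). Output: "S"
Token 2: literal('Y'). Output: "SY"
Token 3: literal('T'). Output: "SYT"
Token 4: literal('P'). Output: "SYTP"
Token 5: literal('P'). Output: "SYTPP"
Token 6: backref(off=1, len=1). Copied 'P' from pos 4. Output: "SYTPPP"
Token 7: backref(off=3, len=4) (overlapping!). Copied 'PPPP' from pos 3. Output: "SYTPPPPPPP"

Answer: SYTPPPPPPP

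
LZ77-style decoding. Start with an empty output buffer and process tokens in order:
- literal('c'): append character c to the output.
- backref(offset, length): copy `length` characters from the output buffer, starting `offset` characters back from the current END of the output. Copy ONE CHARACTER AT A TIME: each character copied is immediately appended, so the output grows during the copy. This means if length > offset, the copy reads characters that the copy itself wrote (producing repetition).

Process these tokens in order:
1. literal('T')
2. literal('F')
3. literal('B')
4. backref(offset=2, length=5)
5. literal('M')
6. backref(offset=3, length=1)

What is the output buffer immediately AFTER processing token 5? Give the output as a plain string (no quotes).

Answer: TFBFBFBFM

Derivation:
Token 1: literal('T'). Output: "T"
Token 2: literal('F'). Output: "TF"
Token 3: literal('B'). Output: "TFB"
Token 4: backref(off=2, len=5) (overlapping!). Copied 'FBFBF' from pos 1. Output: "TFBFBFBF"
Token 5: literal('M'). Output: "TFBFBFBFM"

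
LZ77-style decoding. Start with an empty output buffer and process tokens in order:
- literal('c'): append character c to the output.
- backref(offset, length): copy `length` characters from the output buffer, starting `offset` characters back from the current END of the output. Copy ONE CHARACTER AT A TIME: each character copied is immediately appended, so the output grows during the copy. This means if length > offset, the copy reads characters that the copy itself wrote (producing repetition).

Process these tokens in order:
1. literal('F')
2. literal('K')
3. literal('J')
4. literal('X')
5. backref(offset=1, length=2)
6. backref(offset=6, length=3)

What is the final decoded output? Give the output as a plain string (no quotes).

Token 1: literal('F'). Output: "F"
Token 2: literal('K'). Output: "FK"
Token 3: literal('J'). Output: "FKJ"
Token 4: literal('X'). Output: "FKJX"
Token 5: backref(off=1, len=2) (overlapping!). Copied 'XX' from pos 3. Output: "FKJXXX"
Token 6: backref(off=6, len=3). Copied 'FKJ' from pos 0. Output: "FKJXXXFKJ"

Answer: FKJXXXFKJ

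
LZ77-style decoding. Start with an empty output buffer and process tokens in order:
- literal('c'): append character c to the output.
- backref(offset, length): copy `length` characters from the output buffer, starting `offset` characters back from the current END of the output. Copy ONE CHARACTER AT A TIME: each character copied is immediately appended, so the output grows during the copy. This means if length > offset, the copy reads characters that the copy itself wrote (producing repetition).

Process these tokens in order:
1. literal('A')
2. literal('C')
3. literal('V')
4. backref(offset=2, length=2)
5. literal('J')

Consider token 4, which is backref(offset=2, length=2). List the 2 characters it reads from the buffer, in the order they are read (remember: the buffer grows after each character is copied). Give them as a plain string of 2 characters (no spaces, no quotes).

Answer: CV

Derivation:
Token 1: literal('A'). Output: "A"
Token 2: literal('C'). Output: "AC"
Token 3: literal('V'). Output: "ACV"
Token 4: backref(off=2, len=2). Buffer before: "ACV" (len 3)
  byte 1: read out[1]='C', append. Buffer now: "ACVC"
  byte 2: read out[2]='V', append. Buffer now: "ACVCV"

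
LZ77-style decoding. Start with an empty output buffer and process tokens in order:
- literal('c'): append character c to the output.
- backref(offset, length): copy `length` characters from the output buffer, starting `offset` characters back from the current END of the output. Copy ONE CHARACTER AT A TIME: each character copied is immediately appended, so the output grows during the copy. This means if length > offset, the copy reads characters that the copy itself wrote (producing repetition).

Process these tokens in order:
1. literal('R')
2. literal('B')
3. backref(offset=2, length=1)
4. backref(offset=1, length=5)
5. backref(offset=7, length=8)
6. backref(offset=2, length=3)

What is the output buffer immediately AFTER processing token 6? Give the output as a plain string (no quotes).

Token 1: literal('R'). Output: "R"
Token 2: literal('B'). Output: "RB"
Token 3: backref(off=2, len=1). Copied 'R' from pos 0. Output: "RBR"
Token 4: backref(off=1, len=5) (overlapping!). Copied 'RRRRR' from pos 2. Output: "RBRRRRRR"
Token 5: backref(off=7, len=8) (overlapping!). Copied 'BRRRRRRB' from pos 1. Output: "RBRRRRRRBRRRRRRB"
Token 6: backref(off=2, len=3) (overlapping!). Copied 'RBR' from pos 14. Output: "RBRRRRRRBRRRRRRBRBR"

Answer: RBRRRRRRBRRRRRRBRBR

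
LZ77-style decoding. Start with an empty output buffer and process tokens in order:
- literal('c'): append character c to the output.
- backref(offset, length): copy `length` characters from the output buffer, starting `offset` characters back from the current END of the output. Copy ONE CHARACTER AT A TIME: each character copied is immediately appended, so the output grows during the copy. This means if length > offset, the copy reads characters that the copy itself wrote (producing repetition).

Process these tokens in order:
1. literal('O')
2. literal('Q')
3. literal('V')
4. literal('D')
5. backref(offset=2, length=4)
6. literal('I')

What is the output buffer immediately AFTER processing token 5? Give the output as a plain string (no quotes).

Token 1: literal('O'). Output: "O"
Token 2: literal('Q'). Output: "OQ"
Token 3: literal('V'). Output: "OQV"
Token 4: literal('D'). Output: "OQVD"
Token 5: backref(off=2, len=4) (overlapping!). Copied 'VDVD' from pos 2. Output: "OQVDVDVD"

Answer: OQVDVDVD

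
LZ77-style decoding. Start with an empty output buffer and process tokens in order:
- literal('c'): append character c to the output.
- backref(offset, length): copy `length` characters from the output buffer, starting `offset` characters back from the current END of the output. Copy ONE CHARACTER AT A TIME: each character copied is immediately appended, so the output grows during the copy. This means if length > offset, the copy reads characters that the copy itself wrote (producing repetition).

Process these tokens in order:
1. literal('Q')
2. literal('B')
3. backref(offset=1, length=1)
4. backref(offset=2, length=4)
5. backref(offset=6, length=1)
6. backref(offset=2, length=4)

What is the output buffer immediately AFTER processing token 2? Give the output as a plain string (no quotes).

Token 1: literal('Q'). Output: "Q"
Token 2: literal('B'). Output: "QB"

Answer: QB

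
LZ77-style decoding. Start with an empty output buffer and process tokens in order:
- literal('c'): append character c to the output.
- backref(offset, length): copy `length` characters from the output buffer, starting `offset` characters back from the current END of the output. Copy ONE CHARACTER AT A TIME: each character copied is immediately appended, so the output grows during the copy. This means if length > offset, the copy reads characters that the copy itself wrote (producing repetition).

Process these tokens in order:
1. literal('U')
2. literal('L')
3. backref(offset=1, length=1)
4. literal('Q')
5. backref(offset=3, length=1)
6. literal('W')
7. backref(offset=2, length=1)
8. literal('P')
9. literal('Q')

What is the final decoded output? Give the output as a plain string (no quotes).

Answer: ULLQLWLPQ

Derivation:
Token 1: literal('U'). Output: "U"
Token 2: literal('L'). Output: "UL"
Token 3: backref(off=1, len=1). Copied 'L' from pos 1. Output: "ULL"
Token 4: literal('Q'). Output: "ULLQ"
Token 5: backref(off=3, len=1). Copied 'L' from pos 1. Output: "ULLQL"
Token 6: literal('W'). Output: "ULLQLW"
Token 7: backref(off=2, len=1). Copied 'L' from pos 4. Output: "ULLQLWL"
Token 8: literal('P'). Output: "ULLQLWLP"
Token 9: literal('Q'). Output: "ULLQLWLPQ"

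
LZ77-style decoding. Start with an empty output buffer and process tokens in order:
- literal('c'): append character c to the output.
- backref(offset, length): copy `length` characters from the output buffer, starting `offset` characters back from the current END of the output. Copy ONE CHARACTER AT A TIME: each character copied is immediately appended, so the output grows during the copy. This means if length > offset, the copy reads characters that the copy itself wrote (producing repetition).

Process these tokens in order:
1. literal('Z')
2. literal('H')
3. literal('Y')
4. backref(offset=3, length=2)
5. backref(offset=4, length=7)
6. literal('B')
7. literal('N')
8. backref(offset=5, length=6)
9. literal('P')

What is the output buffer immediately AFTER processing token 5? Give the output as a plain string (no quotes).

Token 1: literal('Z'). Output: "Z"
Token 2: literal('H'). Output: "ZH"
Token 3: literal('Y'). Output: "ZHY"
Token 4: backref(off=3, len=2). Copied 'ZH' from pos 0. Output: "ZHYZH"
Token 5: backref(off=4, len=7) (overlapping!). Copied 'HYZHHYZ' from pos 1. Output: "ZHYZHHYZHHYZ"

Answer: ZHYZHHYZHHYZ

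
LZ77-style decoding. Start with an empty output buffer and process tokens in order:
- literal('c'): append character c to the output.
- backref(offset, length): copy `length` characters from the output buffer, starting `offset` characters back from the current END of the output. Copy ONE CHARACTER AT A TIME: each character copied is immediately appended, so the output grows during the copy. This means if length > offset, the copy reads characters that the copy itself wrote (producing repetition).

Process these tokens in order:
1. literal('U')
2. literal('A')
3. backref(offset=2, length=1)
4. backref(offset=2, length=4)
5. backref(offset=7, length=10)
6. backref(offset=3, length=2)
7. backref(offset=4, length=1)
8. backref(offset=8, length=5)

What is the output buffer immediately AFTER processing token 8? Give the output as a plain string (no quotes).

Token 1: literal('U'). Output: "U"
Token 2: literal('A'). Output: "UA"
Token 3: backref(off=2, len=1). Copied 'U' from pos 0. Output: "UAU"
Token 4: backref(off=2, len=4) (overlapping!). Copied 'AUAU' from pos 1. Output: "UAUAUAU"
Token 5: backref(off=7, len=10) (overlapping!). Copied 'UAUAUAUUAU' from pos 0. Output: "UAUAUAUUAUAUAUUAU"
Token 6: backref(off=3, len=2). Copied 'UA' from pos 14. Output: "UAUAUAUUAUAUAUUAUUA"
Token 7: backref(off=4, len=1). Copied 'A' from pos 15. Output: "UAUAUAUUAUAUAUUAUUAA"
Token 8: backref(off=8, len=5). Copied 'AUUAU' from pos 12. Output: "UAUAUAUUAUAUAUUAUUAAAUUAU"

Answer: UAUAUAUUAUAUAUUAUUAAAUUAU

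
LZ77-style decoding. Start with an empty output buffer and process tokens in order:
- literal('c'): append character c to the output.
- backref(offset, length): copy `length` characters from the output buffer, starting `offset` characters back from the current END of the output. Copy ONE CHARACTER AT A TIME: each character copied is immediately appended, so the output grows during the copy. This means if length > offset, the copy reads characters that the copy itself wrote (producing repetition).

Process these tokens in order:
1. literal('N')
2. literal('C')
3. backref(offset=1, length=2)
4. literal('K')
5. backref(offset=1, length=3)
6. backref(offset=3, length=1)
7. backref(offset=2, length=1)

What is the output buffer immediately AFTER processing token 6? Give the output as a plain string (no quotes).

Answer: NCCCKKKKK

Derivation:
Token 1: literal('N'). Output: "N"
Token 2: literal('C'). Output: "NC"
Token 3: backref(off=1, len=2) (overlapping!). Copied 'CC' from pos 1. Output: "NCCC"
Token 4: literal('K'). Output: "NCCCK"
Token 5: backref(off=1, len=3) (overlapping!). Copied 'KKK' from pos 4. Output: "NCCCKKKK"
Token 6: backref(off=3, len=1). Copied 'K' from pos 5. Output: "NCCCKKKKK"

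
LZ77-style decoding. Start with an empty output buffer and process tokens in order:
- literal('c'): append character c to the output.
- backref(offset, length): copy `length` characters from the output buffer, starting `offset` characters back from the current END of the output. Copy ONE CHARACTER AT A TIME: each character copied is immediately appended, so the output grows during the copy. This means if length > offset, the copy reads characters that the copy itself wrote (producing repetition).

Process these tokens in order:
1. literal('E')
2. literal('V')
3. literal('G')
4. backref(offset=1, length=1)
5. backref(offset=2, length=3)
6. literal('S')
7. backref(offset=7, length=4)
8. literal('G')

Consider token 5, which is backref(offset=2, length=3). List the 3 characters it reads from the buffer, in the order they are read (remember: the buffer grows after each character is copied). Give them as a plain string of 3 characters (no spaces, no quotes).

Token 1: literal('E'). Output: "E"
Token 2: literal('V'). Output: "EV"
Token 3: literal('G'). Output: "EVG"
Token 4: backref(off=1, len=1). Copied 'G' from pos 2. Output: "EVGG"
Token 5: backref(off=2, len=3). Buffer before: "EVGG" (len 4)
  byte 1: read out[2]='G', append. Buffer now: "EVGGG"
  byte 2: read out[3]='G', append. Buffer now: "EVGGGG"
  byte 3: read out[4]='G', append. Buffer now: "EVGGGGG"

Answer: GGG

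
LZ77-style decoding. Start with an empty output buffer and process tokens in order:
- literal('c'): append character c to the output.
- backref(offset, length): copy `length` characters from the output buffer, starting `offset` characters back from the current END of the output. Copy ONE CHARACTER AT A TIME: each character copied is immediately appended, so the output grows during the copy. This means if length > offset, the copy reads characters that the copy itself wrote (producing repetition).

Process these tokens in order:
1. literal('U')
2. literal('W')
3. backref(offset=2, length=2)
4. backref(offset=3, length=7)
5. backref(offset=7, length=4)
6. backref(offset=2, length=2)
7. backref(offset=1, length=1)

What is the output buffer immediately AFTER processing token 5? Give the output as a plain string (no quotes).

Token 1: literal('U'). Output: "U"
Token 2: literal('W'). Output: "UW"
Token 3: backref(off=2, len=2). Copied 'UW' from pos 0. Output: "UWUW"
Token 4: backref(off=3, len=7) (overlapping!). Copied 'WUWWUWW' from pos 1. Output: "UWUWWUWWUWW"
Token 5: backref(off=7, len=4). Copied 'WUWW' from pos 4. Output: "UWUWWUWWUWWWUWW"

Answer: UWUWWUWWUWWWUWW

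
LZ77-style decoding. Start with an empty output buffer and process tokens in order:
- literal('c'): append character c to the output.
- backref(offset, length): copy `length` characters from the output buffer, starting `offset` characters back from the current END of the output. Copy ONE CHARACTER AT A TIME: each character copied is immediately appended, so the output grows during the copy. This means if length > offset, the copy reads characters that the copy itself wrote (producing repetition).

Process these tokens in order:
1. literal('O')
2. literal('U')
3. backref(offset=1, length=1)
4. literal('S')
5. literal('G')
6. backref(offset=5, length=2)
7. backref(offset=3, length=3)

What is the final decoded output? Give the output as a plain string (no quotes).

Token 1: literal('O'). Output: "O"
Token 2: literal('U'). Output: "OU"
Token 3: backref(off=1, len=1). Copied 'U' from pos 1. Output: "OUU"
Token 4: literal('S'). Output: "OUUS"
Token 5: literal('G'). Output: "OUUSG"
Token 6: backref(off=5, len=2). Copied 'OU' from pos 0. Output: "OUUSGOU"
Token 7: backref(off=3, len=3). Copied 'GOU' from pos 4. Output: "OUUSGOUGOU"

Answer: OUUSGOUGOU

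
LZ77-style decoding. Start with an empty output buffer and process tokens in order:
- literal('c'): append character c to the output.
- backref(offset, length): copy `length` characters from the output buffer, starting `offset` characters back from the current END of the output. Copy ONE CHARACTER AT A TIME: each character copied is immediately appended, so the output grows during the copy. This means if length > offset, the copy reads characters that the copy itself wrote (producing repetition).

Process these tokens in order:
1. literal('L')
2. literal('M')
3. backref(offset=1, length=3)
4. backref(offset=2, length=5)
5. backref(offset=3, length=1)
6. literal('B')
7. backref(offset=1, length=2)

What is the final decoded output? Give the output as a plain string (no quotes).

Token 1: literal('L'). Output: "L"
Token 2: literal('M'). Output: "LM"
Token 3: backref(off=1, len=3) (overlapping!). Copied 'MMM' from pos 1. Output: "LMMMM"
Token 4: backref(off=2, len=5) (overlapping!). Copied 'MMMMM' from pos 3. Output: "LMMMMMMMMM"
Token 5: backref(off=3, len=1). Copied 'M' from pos 7. Output: "LMMMMMMMMMM"
Token 6: literal('B'). Output: "LMMMMMMMMMMB"
Token 7: backref(off=1, len=2) (overlapping!). Copied 'BB' from pos 11. Output: "LMMMMMMMMMMBBB"

Answer: LMMMMMMMMMMBBB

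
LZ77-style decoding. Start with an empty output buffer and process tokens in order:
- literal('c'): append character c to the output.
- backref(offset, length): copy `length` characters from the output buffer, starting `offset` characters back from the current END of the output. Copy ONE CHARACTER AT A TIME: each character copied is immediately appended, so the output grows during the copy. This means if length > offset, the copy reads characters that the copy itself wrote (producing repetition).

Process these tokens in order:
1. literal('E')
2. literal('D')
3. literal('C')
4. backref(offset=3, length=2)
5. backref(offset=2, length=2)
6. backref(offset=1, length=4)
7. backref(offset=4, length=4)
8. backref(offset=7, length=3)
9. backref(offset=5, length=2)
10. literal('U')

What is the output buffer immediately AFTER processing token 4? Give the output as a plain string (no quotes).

Token 1: literal('E'). Output: "E"
Token 2: literal('D'). Output: "ED"
Token 3: literal('C'). Output: "EDC"
Token 4: backref(off=3, len=2). Copied 'ED' from pos 0. Output: "EDCED"

Answer: EDCED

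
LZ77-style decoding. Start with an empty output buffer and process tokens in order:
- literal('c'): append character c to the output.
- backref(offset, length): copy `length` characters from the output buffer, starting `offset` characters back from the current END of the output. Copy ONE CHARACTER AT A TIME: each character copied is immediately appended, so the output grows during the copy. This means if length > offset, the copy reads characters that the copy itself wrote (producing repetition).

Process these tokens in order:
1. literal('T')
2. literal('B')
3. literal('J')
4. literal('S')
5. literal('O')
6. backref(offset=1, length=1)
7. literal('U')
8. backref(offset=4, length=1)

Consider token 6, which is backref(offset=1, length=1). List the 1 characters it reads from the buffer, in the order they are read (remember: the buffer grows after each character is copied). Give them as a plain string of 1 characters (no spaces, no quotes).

Token 1: literal('T'). Output: "T"
Token 2: literal('B'). Output: "TB"
Token 3: literal('J'). Output: "TBJ"
Token 4: literal('S'). Output: "TBJS"
Token 5: literal('O'). Output: "TBJSO"
Token 6: backref(off=1, len=1). Buffer before: "TBJSO" (len 5)
  byte 1: read out[4]='O', append. Buffer now: "TBJSOO"

Answer: O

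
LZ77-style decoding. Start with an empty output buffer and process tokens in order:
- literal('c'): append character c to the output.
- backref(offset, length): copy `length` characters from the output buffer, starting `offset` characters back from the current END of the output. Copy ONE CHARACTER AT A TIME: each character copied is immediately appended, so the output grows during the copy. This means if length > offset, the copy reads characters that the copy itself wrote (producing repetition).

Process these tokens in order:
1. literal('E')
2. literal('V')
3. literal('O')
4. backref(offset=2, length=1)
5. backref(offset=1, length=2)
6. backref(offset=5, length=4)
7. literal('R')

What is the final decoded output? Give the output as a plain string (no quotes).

Token 1: literal('E'). Output: "E"
Token 2: literal('V'). Output: "EV"
Token 3: literal('O'). Output: "EVO"
Token 4: backref(off=2, len=1). Copied 'V' from pos 1. Output: "EVOV"
Token 5: backref(off=1, len=2) (overlapping!). Copied 'VV' from pos 3. Output: "EVOVVV"
Token 6: backref(off=5, len=4). Copied 'VOVV' from pos 1. Output: "EVOVVVVOVV"
Token 7: literal('R'). Output: "EVOVVVVOVVR"

Answer: EVOVVVVOVVR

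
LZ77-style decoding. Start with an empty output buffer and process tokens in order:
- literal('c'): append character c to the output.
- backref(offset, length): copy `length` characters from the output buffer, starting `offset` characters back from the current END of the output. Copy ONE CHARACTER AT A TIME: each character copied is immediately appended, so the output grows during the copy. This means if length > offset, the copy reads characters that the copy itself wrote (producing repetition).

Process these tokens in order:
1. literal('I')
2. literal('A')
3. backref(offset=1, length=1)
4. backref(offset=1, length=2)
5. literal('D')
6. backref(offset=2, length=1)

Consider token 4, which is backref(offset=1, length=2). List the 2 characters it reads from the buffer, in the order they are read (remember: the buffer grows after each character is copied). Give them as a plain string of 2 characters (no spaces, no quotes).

Token 1: literal('I'). Output: "I"
Token 2: literal('A'). Output: "IA"
Token 3: backref(off=1, len=1). Copied 'A' from pos 1. Output: "IAA"
Token 4: backref(off=1, len=2). Buffer before: "IAA" (len 3)
  byte 1: read out[2]='A', append. Buffer now: "IAAA"
  byte 2: read out[3]='A', append. Buffer now: "IAAAA"

Answer: AA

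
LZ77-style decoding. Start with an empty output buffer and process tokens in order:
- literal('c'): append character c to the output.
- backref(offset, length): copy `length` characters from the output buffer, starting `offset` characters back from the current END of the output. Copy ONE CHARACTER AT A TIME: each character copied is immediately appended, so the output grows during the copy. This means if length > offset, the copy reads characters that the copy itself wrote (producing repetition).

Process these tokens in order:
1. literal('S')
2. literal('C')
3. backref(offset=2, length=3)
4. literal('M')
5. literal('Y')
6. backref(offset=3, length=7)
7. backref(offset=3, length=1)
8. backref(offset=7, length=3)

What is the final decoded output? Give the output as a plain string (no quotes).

Answer: SCSCSMYSMYSMYSMMYS

Derivation:
Token 1: literal('S'). Output: "S"
Token 2: literal('C'). Output: "SC"
Token 3: backref(off=2, len=3) (overlapping!). Copied 'SCS' from pos 0. Output: "SCSCS"
Token 4: literal('M'). Output: "SCSCSM"
Token 5: literal('Y'). Output: "SCSCSMY"
Token 6: backref(off=3, len=7) (overlapping!). Copied 'SMYSMYS' from pos 4. Output: "SCSCSMYSMYSMYS"
Token 7: backref(off=3, len=1). Copied 'M' from pos 11. Output: "SCSCSMYSMYSMYSM"
Token 8: backref(off=7, len=3). Copied 'MYS' from pos 8. Output: "SCSCSMYSMYSMYSMMYS"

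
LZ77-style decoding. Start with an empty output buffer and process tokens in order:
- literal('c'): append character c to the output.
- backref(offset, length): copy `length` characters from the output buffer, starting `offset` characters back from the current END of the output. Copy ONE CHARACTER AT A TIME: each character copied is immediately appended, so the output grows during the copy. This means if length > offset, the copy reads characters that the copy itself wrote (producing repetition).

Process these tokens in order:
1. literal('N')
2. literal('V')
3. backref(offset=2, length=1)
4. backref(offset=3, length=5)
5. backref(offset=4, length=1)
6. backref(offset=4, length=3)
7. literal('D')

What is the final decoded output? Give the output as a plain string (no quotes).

Token 1: literal('N'). Output: "N"
Token 2: literal('V'). Output: "NV"
Token 3: backref(off=2, len=1). Copied 'N' from pos 0. Output: "NVN"
Token 4: backref(off=3, len=5) (overlapping!). Copied 'NVNNV' from pos 0. Output: "NVNNVNNV"
Token 5: backref(off=4, len=1). Copied 'V' from pos 4. Output: "NVNNVNNVV"
Token 6: backref(off=4, len=3). Copied 'NNV' from pos 5. Output: "NVNNVNNVVNNV"
Token 7: literal('D'). Output: "NVNNVNNVVNNVD"

Answer: NVNNVNNVVNNVD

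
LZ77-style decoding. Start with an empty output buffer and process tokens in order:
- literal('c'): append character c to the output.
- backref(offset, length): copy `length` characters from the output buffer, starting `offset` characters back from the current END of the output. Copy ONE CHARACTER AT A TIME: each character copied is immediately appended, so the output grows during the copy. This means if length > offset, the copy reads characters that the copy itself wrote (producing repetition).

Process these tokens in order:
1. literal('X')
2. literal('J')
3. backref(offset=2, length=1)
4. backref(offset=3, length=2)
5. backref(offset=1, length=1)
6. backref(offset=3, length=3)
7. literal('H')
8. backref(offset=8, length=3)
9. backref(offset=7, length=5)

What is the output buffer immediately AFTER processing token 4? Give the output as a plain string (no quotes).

Answer: XJXXJ

Derivation:
Token 1: literal('X'). Output: "X"
Token 2: literal('J'). Output: "XJ"
Token 3: backref(off=2, len=1). Copied 'X' from pos 0. Output: "XJX"
Token 4: backref(off=3, len=2). Copied 'XJ' from pos 0. Output: "XJXXJ"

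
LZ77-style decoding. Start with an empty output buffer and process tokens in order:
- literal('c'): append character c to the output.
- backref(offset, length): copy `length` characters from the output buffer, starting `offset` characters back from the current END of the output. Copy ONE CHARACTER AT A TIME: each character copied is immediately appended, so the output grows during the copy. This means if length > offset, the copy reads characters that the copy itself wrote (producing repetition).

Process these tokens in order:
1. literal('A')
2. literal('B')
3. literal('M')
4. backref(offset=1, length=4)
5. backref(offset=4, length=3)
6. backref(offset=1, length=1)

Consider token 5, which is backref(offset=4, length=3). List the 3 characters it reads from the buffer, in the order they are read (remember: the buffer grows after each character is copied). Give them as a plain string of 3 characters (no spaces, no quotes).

Token 1: literal('A'). Output: "A"
Token 2: literal('B'). Output: "AB"
Token 3: literal('M'). Output: "ABM"
Token 4: backref(off=1, len=4) (overlapping!). Copied 'MMMM' from pos 2. Output: "ABMMMMM"
Token 5: backref(off=4, len=3). Buffer before: "ABMMMMM" (len 7)
  byte 1: read out[3]='M', append. Buffer now: "ABMMMMMM"
  byte 2: read out[4]='M', append. Buffer now: "ABMMMMMMM"
  byte 3: read out[5]='M', append. Buffer now: "ABMMMMMMMM"

Answer: MMM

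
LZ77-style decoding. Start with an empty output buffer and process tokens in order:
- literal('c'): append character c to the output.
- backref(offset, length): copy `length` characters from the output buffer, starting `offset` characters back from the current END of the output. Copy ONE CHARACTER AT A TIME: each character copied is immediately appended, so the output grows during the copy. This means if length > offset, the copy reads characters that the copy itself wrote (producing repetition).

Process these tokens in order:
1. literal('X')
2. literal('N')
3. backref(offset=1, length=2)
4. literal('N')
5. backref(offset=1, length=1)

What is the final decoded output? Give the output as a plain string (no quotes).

Answer: XNNNNN

Derivation:
Token 1: literal('X'). Output: "X"
Token 2: literal('N'). Output: "XN"
Token 3: backref(off=1, len=2) (overlapping!). Copied 'NN' from pos 1. Output: "XNNN"
Token 4: literal('N'). Output: "XNNNN"
Token 5: backref(off=1, len=1). Copied 'N' from pos 4. Output: "XNNNNN"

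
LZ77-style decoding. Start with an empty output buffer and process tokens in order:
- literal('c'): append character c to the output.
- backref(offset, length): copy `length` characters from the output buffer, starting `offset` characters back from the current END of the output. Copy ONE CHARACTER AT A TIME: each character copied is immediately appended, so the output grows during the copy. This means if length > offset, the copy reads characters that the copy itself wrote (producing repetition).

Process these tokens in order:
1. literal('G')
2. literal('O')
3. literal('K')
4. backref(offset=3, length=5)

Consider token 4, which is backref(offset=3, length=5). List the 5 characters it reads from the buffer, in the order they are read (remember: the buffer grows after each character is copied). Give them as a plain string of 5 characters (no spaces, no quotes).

Token 1: literal('G'). Output: "G"
Token 2: literal('O'). Output: "GO"
Token 3: literal('K'). Output: "GOK"
Token 4: backref(off=3, len=5). Buffer before: "GOK" (len 3)
  byte 1: read out[0]='G', append. Buffer now: "GOKG"
  byte 2: read out[1]='O', append. Buffer now: "GOKGO"
  byte 3: read out[2]='K', append. Buffer now: "GOKGOK"
  byte 4: read out[3]='G', append. Buffer now: "GOKGOKG"
  byte 5: read out[4]='O', append. Buffer now: "GOKGOKGO"

Answer: GOKGO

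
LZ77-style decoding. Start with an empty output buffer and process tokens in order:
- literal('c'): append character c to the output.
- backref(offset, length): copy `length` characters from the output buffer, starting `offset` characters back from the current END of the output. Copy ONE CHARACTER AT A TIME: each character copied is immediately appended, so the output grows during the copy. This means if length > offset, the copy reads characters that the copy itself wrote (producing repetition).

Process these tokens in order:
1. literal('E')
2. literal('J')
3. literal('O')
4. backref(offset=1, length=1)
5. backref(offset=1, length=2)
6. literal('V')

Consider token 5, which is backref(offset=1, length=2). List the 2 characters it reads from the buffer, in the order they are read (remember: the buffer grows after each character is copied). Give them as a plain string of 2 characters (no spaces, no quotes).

Answer: OO

Derivation:
Token 1: literal('E'). Output: "E"
Token 2: literal('J'). Output: "EJ"
Token 3: literal('O'). Output: "EJO"
Token 4: backref(off=1, len=1). Copied 'O' from pos 2. Output: "EJOO"
Token 5: backref(off=1, len=2). Buffer before: "EJOO" (len 4)
  byte 1: read out[3]='O', append. Buffer now: "EJOOO"
  byte 2: read out[4]='O', append. Buffer now: "EJOOOO"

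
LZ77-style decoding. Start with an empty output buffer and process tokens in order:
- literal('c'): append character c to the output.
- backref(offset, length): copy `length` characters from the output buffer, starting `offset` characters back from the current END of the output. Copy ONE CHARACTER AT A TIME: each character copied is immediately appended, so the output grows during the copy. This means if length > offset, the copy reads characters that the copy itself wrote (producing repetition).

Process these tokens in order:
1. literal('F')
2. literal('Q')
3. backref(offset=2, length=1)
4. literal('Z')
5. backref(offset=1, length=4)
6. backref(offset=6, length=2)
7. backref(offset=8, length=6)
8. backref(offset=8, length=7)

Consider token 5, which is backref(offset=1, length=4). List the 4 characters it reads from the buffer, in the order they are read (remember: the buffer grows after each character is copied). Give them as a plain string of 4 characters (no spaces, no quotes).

Answer: ZZZZ

Derivation:
Token 1: literal('F'). Output: "F"
Token 2: literal('Q'). Output: "FQ"
Token 3: backref(off=2, len=1). Copied 'F' from pos 0. Output: "FQF"
Token 4: literal('Z'). Output: "FQFZ"
Token 5: backref(off=1, len=4). Buffer before: "FQFZ" (len 4)
  byte 1: read out[3]='Z', append. Buffer now: "FQFZZ"
  byte 2: read out[4]='Z', append. Buffer now: "FQFZZZ"
  byte 3: read out[5]='Z', append. Buffer now: "FQFZZZZ"
  byte 4: read out[6]='Z', append. Buffer now: "FQFZZZZZ"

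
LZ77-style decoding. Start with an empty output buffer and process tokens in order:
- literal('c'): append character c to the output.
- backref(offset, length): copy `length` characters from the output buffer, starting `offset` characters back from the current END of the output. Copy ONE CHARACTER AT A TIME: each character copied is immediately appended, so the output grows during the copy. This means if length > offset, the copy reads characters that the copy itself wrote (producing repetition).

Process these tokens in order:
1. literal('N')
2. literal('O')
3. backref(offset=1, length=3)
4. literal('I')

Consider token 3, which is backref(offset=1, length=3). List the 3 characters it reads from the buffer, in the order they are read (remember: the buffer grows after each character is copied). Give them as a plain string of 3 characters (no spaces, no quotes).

Answer: OOO

Derivation:
Token 1: literal('N'). Output: "N"
Token 2: literal('O'). Output: "NO"
Token 3: backref(off=1, len=3). Buffer before: "NO" (len 2)
  byte 1: read out[1]='O', append. Buffer now: "NOO"
  byte 2: read out[2]='O', append. Buffer now: "NOOO"
  byte 3: read out[3]='O', append. Buffer now: "NOOOO"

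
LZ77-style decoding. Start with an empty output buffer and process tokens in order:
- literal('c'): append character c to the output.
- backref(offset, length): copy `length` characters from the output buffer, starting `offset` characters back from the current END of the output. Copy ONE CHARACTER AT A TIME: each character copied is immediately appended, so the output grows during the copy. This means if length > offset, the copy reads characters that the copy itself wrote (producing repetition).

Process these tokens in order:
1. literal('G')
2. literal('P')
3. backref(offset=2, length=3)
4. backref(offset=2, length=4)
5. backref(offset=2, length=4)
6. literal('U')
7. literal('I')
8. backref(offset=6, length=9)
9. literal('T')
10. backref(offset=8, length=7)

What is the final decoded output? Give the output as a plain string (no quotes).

Answer: GPGPGPGPGPGPGUIPGPGUIPGPTPGUIPGP

Derivation:
Token 1: literal('G'). Output: "G"
Token 2: literal('P'). Output: "GP"
Token 3: backref(off=2, len=3) (overlapping!). Copied 'GPG' from pos 0. Output: "GPGPG"
Token 4: backref(off=2, len=4) (overlapping!). Copied 'PGPG' from pos 3. Output: "GPGPGPGPG"
Token 5: backref(off=2, len=4) (overlapping!). Copied 'PGPG' from pos 7. Output: "GPGPGPGPGPGPG"
Token 6: literal('U'). Output: "GPGPGPGPGPGPGU"
Token 7: literal('I'). Output: "GPGPGPGPGPGPGUI"
Token 8: backref(off=6, len=9) (overlapping!). Copied 'PGPGUIPGP' from pos 9. Output: "GPGPGPGPGPGPGUIPGPGUIPGP"
Token 9: literal('T'). Output: "GPGPGPGPGPGPGUIPGPGUIPGPT"
Token 10: backref(off=8, len=7). Copied 'PGUIPGP' from pos 17. Output: "GPGPGPGPGPGPGUIPGPGUIPGPTPGUIPGP"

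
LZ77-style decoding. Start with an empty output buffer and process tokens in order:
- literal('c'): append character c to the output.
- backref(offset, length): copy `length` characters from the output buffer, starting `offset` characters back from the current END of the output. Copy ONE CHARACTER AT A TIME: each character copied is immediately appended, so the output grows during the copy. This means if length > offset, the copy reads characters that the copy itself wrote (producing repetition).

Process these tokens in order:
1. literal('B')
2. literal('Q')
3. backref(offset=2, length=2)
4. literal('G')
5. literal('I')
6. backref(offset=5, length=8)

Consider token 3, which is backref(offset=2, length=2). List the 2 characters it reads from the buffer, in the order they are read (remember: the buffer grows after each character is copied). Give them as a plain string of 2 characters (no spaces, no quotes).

Token 1: literal('B'). Output: "B"
Token 2: literal('Q'). Output: "BQ"
Token 3: backref(off=2, len=2). Buffer before: "BQ" (len 2)
  byte 1: read out[0]='B', append. Buffer now: "BQB"
  byte 2: read out[1]='Q', append. Buffer now: "BQBQ"

Answer: BQ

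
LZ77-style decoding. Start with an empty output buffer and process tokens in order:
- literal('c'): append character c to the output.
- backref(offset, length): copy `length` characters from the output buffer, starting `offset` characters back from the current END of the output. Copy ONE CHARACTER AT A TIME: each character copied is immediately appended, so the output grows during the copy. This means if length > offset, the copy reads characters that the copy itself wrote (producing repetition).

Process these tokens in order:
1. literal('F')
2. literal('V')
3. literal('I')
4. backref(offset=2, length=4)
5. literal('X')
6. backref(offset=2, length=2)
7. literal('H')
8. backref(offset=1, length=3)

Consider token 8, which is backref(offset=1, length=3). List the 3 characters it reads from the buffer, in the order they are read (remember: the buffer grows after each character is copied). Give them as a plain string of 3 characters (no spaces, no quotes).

Token 1: literal('F'). Output: "F"
Token 2: literal('V'). Output: "FV"
Token 3: literal('I'). Output: "FVI"
Token 4: backref(off=2, len=4) (overlapping!). Copied 'VIVI' from pos 1. Output: "FVIVIVI"
Token 5: literal('X'). Output: "FVIVIVIX"
Token 6: backref(off=2, len=2). Copied 'IX' from pos 6. Output: "FVIVIVIXIX"
Token 7: literal('H'). Output: "FVIVIVIXIXH"
Token 8: backref(off=1, len=3). Buffer before: "FVIVIVIXIXH" (len 11)
  byte 1: read out[10]='H', append. Buffer now: "FVIVIVIXIXHH"
  byte 2: read out[11]='H', append. Buffer now: "FVIVIVIXIXHHH"
  byte 3: read out[12]='H', append. Buffer now: "FVIVIVIXIXHHHH"

Answer: HHH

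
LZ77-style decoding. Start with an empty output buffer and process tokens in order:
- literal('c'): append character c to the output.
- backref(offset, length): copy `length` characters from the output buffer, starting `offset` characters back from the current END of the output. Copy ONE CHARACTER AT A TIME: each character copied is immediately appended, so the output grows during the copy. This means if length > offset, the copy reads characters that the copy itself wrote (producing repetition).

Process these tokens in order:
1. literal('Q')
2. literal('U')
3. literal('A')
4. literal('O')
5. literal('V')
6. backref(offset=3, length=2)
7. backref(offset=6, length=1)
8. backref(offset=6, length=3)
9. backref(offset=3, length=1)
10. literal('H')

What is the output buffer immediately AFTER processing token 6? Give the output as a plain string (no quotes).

Token 1: literal('Q'). Output: "Q"
Token 2: literal('U'). Output: "QU"
Token 3: literal('A'). Output: "QUA"
Token 4: literal('O'). Output: "QUAO"
Token 5: literal('V'). Output: "QUAOV"
Token 6: backref(off=3, len=2). Copied 'AO' from pos 2. Output: "QUAOVAO"

Answer: QUAOVAO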